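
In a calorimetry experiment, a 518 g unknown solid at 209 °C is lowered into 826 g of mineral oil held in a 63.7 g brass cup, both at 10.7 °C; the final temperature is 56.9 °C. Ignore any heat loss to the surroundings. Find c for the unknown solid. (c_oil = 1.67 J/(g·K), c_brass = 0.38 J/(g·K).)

c ≈ 0.823 J/(g·K)

Energy conservation, ΣQ = 0:
518×c×(56.9 − 209) + 826×1.67×(56.9 − 10.7) + 63.7×0.38×(56.9 − 10.7) = 0
-78788 c = -64848
c = -64848/-78788 ≈ 0.8231 J/(g·K)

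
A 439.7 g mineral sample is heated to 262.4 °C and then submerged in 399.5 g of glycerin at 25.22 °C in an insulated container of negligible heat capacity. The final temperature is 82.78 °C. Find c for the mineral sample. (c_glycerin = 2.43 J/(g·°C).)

c ≈ 0.708 J/(g·°C)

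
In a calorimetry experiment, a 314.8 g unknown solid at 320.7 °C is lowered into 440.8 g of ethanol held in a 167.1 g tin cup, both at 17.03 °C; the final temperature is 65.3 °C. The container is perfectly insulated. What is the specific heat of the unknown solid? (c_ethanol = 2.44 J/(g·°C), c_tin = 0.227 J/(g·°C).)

c ≈ 0.669 J/(g·°C)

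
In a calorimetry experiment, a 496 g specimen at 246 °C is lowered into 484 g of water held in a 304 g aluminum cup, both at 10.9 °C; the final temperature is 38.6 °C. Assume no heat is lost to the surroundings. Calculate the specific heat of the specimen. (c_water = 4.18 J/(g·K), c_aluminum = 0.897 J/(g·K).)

c ≈ 0.618 J/(g·K)

Let T be the final temperature. ΣQ_i = 0:
496×c×(38.6 − 246) + 484×4.18×(38.6 − 10.9) + 304×0.897×(38.6 − 10.9) = 0
-102870 c = -63594
c = -63594/-102870 ≈ 0.6182 J/(g·K)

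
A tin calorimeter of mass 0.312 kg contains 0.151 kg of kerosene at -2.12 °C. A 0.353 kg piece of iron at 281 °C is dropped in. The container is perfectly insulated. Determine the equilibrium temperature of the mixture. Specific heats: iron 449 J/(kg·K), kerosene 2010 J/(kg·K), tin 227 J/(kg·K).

T_f ≈ 82.1 °C

Let T be the final temperature. ΣQ_i = 0:
0.353·449·(T − 281) + 0.151·2010·(T − (-2.12)) + 0.312·227·(T − (-2.12)) = 0
158.5(T − 281) + 303.51(T − (-2.12)) + 70.82(T − (-2.12)) = 0
(158.5 + 303.51 + 70.82) T = 158.5·281 + 303.51·(-2.12) + 70.82·(-2.12)
T ≈ 82.10 °C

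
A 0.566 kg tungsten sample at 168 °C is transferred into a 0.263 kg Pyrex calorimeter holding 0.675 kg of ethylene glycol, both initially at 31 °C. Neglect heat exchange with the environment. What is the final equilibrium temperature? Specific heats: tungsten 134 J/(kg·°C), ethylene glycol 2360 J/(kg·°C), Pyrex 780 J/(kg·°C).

T_f = Σ m_i c_i T_i / Σ m_i c_i:
T_f = (75.84*168 + 1593*31 + 205.14*31) / (75.84 + 1593 + 205.14)
    = 68484 / 1874 ≈ 36.54 °C

T_f ≈ 36.5 °C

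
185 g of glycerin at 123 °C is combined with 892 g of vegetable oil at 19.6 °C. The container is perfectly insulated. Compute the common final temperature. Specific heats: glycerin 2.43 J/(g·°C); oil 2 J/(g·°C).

T_f ≈ 40.4 °C

Heat gained plus heat lost sum to zero:
185*2.43*(T − 123) + 892*2*(T − 19.6) = 0
449.55(T − 123) + 1784(T − 19.6) = 0
2233.6 T = 90261
T ≈ 40.41 °C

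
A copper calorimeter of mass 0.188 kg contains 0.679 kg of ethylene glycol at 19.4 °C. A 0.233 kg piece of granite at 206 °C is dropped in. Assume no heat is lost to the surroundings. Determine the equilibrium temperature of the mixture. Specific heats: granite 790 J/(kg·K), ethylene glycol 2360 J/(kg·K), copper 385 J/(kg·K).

T_f ≈ 37.9 °C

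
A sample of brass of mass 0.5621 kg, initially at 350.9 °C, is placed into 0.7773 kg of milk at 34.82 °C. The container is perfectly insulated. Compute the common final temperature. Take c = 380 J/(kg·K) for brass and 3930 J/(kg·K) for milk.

T_f ≈ 55.5 °C

Setting the total heat transfer to zero:
0.5621·380·(T − 350.9) + 0.7773·3930·(T − 34.82) = 0
3268.4 T = 181319
T = 181319/3268.4 ≈ 55.48 °C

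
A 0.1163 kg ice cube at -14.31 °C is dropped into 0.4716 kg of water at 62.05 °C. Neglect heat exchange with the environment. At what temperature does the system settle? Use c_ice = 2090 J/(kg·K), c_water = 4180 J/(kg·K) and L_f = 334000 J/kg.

Energy balance with sensible and latent terms:
warm ice to 0 °C: 0.1163·2090·(0 − (-14.31)) = 3478.3
  latent heat to melt: 0.1163·334000 = 38844
  warm the meltwater: 486.13 T
  water: 1971.3(T − 62.05)
2457.4 T = 122318 − 42322 = 79996
T ≈ 32.55 °C. Since T > 0 °C, the all-ice-melts assumption holds.

T_f ≈ 32.6 °C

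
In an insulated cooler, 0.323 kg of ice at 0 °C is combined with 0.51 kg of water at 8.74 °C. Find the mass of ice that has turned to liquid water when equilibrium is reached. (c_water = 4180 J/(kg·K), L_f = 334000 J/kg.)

m_melted ≈ 0.0558 kg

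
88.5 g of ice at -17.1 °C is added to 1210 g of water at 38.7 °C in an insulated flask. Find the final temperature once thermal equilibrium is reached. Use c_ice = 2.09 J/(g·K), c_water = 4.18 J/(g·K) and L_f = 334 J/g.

Conservation of energy gives ΣQ = 0:
warm ice to 0 °C: 88.5·2.09·(0 − (-17.1)) = 3162.9
  fusion: m_ice L_f = 88.5·334 = 29559
  meltwater 0→T: 88.5·4.18·T = 369.93 T
  water: 5057.8(T − 38.7)
5427.7 T = 195737 − 32722 = 163015
T ≈ 30.03 °C. Since T > 0 °C, the all-ice-melts assumption holds.

T_f ≈ 30.0 °C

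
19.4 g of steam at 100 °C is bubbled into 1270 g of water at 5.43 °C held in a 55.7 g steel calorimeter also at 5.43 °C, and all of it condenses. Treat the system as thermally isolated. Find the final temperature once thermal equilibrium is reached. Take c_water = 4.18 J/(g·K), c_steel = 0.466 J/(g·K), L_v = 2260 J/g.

Let T be the final temperature. ΣQ_i = 0:
steam→water at 100 °C releases m L_v = 19.4·2260 = 43844
  condensate cools 100→T: 19.4·4.18·(T − 100) = 81.09(T − 100)
  original water: 5308.6(T − 5.43)
  cup: 25.96(T − 5.43)
5415.6 T = 43844 + 8109.2 + 28967 = 80920
T ≈ 14.94 °C, under the boiling point, so the assumption holds.

T_f ≈ 14.9 °C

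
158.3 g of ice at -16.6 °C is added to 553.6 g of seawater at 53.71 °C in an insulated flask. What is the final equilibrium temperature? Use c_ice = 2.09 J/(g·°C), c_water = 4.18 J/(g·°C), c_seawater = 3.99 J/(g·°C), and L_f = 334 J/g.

Energy conservation, ΣQ = 0:
ice -16.6→0 °C: 158.3×2.09×16.6 = 5492.1; melt ice: 158.3×334 = 52872; warm the meltwater: 661.69 T; seawater: 2208.9(T − 53.71)
2870.6 T = 118638 − 58364 = 60274
T ≈ 21.00 °C. Since T > 0 °C, the all-ice-melts assumption holds.

T_f ≈ 21.0 °C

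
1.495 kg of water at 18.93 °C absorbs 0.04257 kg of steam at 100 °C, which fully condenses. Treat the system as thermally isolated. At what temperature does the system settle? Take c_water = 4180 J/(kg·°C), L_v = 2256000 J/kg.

Taking heat into each body as positive, Σ m c ΔT = 0:
condense steam: −0.04257·2256000 = −96038; condensed water 100 °C→T: 177.94(T − 100); original water: 6249.1(T − 18.93)
6427 T = 96038 + 17794 + 118295 = 232128
T ≈ 36.12 °C (< 100 °C, so full condensation is consistent).

T_f ≈ 36.1 °C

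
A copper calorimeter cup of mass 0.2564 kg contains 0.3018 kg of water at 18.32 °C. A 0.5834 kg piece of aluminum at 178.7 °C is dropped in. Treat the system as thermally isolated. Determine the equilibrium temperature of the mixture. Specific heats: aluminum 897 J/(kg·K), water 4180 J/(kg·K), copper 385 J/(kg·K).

T_f ≈ 62.9 °C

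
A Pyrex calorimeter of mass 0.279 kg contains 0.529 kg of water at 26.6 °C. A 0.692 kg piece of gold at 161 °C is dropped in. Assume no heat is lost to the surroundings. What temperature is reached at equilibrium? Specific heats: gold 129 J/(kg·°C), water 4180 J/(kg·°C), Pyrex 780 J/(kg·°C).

T_f ≈ 31.4 °C

Let T be the final temperature. ΣQ_i = 0:
0.692*129*(T − 161) + 0.529*4180*(T − 26.6) + 0.279*780*(T − 26.6) = 0
89.27(T − 161) + 2211.2(T − 26.6) + 217.62(T − 26.6) = 0
(89.27 + 2211.2 + 217.62) T = 89.27*161 + 2211.2*26.6 + 217.62*26.6
T = 78979 / 2518.1 = 31.4 °C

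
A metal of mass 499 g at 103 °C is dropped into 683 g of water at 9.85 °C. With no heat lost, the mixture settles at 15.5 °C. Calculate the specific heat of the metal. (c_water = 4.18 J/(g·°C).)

c ≈ 0.369 J/(g·°C)

Net heat exchanged in the isolated system is zero:
499·c·(15.5 − 103) + 683·4.18·(15.5 − 9.85) = 0
-43662 c = -16130
c = -16130/-43662 ≈ 0.3694 J/(g·°C)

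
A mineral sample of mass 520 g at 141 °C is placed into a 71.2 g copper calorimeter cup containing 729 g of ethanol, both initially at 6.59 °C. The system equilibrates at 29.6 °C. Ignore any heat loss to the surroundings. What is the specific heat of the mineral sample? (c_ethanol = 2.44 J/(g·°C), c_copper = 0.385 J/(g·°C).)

c ≈ 0.717 J/(g·°C)

Heat gained plus heat lost sum to zero:
520×c×(29.6 − 141) + 729×2.44×(29.6 − 6.59) + 71.2×0.385×(29.6 − 6.59) = 0
-57928 c = -41560
c = -41560/-57928 ≈ 0.7174 J/(g·°C)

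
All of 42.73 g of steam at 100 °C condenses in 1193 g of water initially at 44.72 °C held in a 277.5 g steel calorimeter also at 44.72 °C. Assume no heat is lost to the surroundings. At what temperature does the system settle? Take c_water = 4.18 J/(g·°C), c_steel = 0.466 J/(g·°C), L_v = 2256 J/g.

T_f ≈ 64.8 °C

Energy balance with sensible and latent terms:
steam→water at 100 °C releases m L_v = 42.73×2256 = 96399
  condensed water 100 °C→T: 178.61(T − 100)
  original water: 4986.7(T − 44.72)
  steel cup: 277.5×0.466×(T − 44.72) = 129.31(T − 44.72)
5294.7 T = 96399 + 17861 + 228790 = 343050
T ≈ 64.79 °C — below 100 °C, confirming all the steam condensed.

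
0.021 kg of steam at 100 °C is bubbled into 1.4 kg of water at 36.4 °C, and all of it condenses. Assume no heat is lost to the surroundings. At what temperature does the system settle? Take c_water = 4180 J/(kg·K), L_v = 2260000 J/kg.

Conservation of energy gives ΣQ = 0:
steam→water at 100 °C releases m L_v = 0.021×2260000 = 47460; condensed water 100 °C→T: 87.78(T − 100); water warms: 1.4×4180×(T − 36.4) = 5852(T − 36.4)
5939.8 T = 47460 + 8778 + 213013 = 269251
T ≈ 45.33 °C (< 100 °C, so full condensation is consistent).

T_f ≈ 45.3 °C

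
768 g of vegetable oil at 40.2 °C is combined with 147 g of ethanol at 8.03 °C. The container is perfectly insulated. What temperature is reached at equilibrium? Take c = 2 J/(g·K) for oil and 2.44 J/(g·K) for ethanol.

T_f ≈ 34.1 °C

Let T be the final temperature. ΣQ_i = 0:
768×2×(T − 40.2) + 147×2.44×(T − 8.03) = 0
(1536 + 358.68) T = 1536×40.2 + 358.68×8.03
T = 64627/1894.7 ≈ 34.11 °C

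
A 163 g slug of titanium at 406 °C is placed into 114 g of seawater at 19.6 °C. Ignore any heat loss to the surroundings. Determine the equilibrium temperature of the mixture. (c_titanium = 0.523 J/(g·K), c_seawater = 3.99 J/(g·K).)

T_f ≈ 80.6 °C

|Q_titanium| = |Q_seawater|:
163×0.523×(406 − T) = 114×3.99×(T − 19.6)
85.25(406 − T) = 454.86(T − 19.6)
540.11 T = 43526  ⇒  T ≈ 80.59 °C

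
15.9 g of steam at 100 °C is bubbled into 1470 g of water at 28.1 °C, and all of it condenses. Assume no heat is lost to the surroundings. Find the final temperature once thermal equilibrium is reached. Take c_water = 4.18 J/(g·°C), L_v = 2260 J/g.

Let T be the final temperature. ΣQ_i = 0:
steam→water at 100 °C releases m L_v = 15.9×2260 = 35934; condensed water 100 °C→T: 66.46(T − 100); water warms: 1470×4.18×(T − 28.1) = 6144.6(T − 28.1)
6211.1 T = 35934 + 6646.2 + 172663 = 215243
T ≈ 34.65 °C (< 100 °C, so full condensation is consistent).

T_f ≈ 34.7 °C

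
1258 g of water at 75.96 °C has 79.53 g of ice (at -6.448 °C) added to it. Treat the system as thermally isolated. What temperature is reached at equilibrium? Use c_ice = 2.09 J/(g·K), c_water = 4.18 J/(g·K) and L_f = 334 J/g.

T_f ≈ 66.5 °C

Energy conservation, ΣQ = 0:
warm ice to 0 °C: 79.53×2.09×(0 − (-6.448)) = 1071.8
  latent heat to melt: 79.53×334 = 26563
  warm the meltwater: 332.44 T
  water cools: 1258×4.18×(T − 75.96) = 5258.4(T − 75.96)
5590.9 T = 399431 − 27635 = 371796
T ≈ 66.50 °C (positive, so assuming full melt was valid).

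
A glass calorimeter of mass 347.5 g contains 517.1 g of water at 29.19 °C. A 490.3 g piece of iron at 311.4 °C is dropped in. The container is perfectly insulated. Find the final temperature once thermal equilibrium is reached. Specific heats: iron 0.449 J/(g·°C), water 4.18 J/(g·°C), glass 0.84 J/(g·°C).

T_f ≈ 52.4 °C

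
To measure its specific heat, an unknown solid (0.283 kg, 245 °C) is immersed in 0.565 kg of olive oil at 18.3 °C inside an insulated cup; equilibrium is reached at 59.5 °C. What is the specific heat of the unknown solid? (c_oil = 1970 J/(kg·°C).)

c ≈ 874 J/(kg·°C)

m_s c (T_s − T_f) = m_oil c_oil (T_f − T_0):
0.283×c×(245 − 59.5) = 0.565×1970×(59.5 − 18.3)
52.5 c = 45858  ⇒  c ≈ 873.5 J/(kg·°C)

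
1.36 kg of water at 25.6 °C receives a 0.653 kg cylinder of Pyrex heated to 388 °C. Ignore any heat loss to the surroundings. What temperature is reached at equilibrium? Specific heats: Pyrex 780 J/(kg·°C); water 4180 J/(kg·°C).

Set heat shed by the hot body equal to heat absorbed by the cold body:
0.653·780·(388 − T) = 1.36·4180·(T − 25.6)
509.34(388 − T) = 5684.8(T − 25.6)
6194.1 T = 343155  ⇒  T ≈ 55.40 °C

T_f ≈ 55.4 °C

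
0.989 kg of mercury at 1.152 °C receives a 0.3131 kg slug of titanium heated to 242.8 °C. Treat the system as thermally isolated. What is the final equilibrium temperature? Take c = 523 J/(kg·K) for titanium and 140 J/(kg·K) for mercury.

T_f ≈ 132.1 °C

Set heat shed by the hot body equal to heat absorbed by the cold body:
0.3131×523×(242.8 − T) = 0.989×140×(T − 1.152)
163.75(242.8 − T) = 138.46(T − 1.152)
302.21 T = 39918  ⇒  T ≈ 132.09 °C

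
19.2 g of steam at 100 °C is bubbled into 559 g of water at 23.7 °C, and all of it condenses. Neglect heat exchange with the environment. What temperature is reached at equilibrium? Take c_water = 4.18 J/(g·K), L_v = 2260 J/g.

T_f ≈ 44.2 °C

Taking heat into each body as positive, Σ m c ΔT = 0:
steam→water at 100 °C releases m L_v = 19.2·2260 = 43392; condensed water 100 °C→T: 80.26(T − 100); original water: 2336.6(T − 23.7)
2416.9 T = 43392 + 8025.6 + 55378 = 106795
T ≈ 44.19 °C, under the boiling point, so the assumption holds.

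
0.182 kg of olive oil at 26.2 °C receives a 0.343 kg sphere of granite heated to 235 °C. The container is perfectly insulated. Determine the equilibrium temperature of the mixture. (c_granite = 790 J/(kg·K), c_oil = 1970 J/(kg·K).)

T_f ≈ 116.1 °C

Set heat shed by the hot body equal to heat absorbed by the cold body:
0.343*790*(235 − T) = 0.182*1970*(T − 26.2)
270.97(235 − T) = 358.54(T − 26.2)
629.51 T = 73072  ⇒  T ≈ 116.08 °C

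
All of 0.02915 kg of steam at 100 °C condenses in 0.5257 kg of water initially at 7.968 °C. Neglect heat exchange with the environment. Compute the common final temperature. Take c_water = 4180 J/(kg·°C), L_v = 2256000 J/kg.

Taking heat into each body as positive, Σ m c ΔT = 0:
condense steam: −0.02915×2256000 = −65762; condensate cools 100→T: 0.02915×4180×(T − 100) = 121.85(T − 100); water warms: 0.5257×4180×(T − 7.968) = 2197.4(T − 7.968)
2319.3 T = 65762 + 12185 + 17509 = 95456
T ≈ 41.16 °C, under the boiling point, so the assumption holds.

T_f ≈ 41.2 °C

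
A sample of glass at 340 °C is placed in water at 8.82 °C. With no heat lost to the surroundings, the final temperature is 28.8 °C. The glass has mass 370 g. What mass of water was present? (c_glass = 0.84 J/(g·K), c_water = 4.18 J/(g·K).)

Heat gained plus heat lost sum to zero:
370·0.84·(28.8 − 340) + m·4.18·(28.8 − 8.82) = 0
83.52 m = 96721
m = 96721/83.52 ≈ 1158 g

m ≈ 1160 g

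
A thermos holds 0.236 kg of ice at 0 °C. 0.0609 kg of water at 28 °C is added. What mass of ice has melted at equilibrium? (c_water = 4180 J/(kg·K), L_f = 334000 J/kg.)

Water can give up m c ΔT = 0.0609×4180×28 = 7127.7 J before reaching 0 °C.
Melting all 0.236 kg of ice would need 0.236×334000 = 78824 J.
7127.7 J < 78824 J, so only part of the ice melts and the system sits at 0 °C.
m_melt = 7127.7 / L_f = 0.02134 kg.

m_melted ≈ 0.0213 kg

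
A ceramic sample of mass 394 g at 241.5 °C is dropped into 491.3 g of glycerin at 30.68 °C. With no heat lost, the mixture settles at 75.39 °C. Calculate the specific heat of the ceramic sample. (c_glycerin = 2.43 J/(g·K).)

c ≈ 0.816 J/(g·K)

Heat lost by the ceramic sample = heat gained by the glycerin:
394×c×(241.5 − 75.39) = 491.3×2.43×(75.39 − 30.68)
65447 c = 53377  ⇒  c ≈ 0.8156 J/(g·K)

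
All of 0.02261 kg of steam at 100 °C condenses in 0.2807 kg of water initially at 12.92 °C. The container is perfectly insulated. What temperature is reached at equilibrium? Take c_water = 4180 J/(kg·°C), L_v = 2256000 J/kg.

T_f ≈ 59.6 °C

Sum of m c ΔT and latent-heat terms is zero:
latent heat released on condensation: 0.02261×2256000 = 51008; condensed water 100 °C→T: 94.51(T − 100); original water: 1173.3(T − 12.92)
1267.8 T = 51008 + 9451 + 15159 = 75619
T ≈ 59.64 °C (< 100 °C, so full condensation is consistent).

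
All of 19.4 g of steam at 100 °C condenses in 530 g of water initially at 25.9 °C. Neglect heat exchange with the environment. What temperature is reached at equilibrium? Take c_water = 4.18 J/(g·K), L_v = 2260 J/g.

Energy balance with sensible and latent terms:
condense steam: −19.4×2260 = −43844; condensate cools 100→T: 19.4×4.18×(T − 100) = 81.09(T − 100); water warms: 530×4.18×(T − 25.9) = 2215.4(T − 25.9)
2296.5 T = 43844 + 8109.2 + 57379 = 109332
T ≈ 47.61 °C, under the boiling point, so the assumption holds.

T_f ≈ 47.6 °C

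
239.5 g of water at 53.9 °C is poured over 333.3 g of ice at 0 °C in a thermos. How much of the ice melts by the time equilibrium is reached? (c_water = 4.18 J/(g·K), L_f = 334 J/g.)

m_melted ≈ 162 g

Heat available from the water dropping to 0 °C: 239.5·4.18·53.9 = 53960 J.
Melting all 333.3 g of ice would need 333.3·334 = 111322 J.
That's not enough to melt it all — equilibrium is at 0 °C with ice remaining.
Mass melted = 53960/334 ≈ 161.6 g.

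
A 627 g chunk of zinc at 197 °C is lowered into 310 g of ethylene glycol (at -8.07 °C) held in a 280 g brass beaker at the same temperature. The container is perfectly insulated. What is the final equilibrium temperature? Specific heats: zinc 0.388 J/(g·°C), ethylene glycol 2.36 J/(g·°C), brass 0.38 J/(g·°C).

Heat gained plus heat lost sum to zero:
627×0.388×(T − 197) + 310×2.36×(T − (-8.07)) + 280×0.38×(T − (-8.07)) = 0
(243.28 + 731.6 + 106.4) T = 243.28×197 + 731.6×(-8.07) + 106.4×(-8.07)
T = 41163 / 1081.3 = 38.1 °C

T_f ≈ 38.1 °C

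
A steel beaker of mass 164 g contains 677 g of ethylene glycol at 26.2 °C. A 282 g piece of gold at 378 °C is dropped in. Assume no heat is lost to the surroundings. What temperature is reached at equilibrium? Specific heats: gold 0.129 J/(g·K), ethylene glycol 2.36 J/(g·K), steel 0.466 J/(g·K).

T_f ≈ 33.7 °C

Energy conservation, ΣQ = 0:
282*0.129*(T − 378) + 677*2.36*(T − 26.2) + 164*0.466*(T − 26.2) = 0
36.38(T − 378) + 1597.7(T − 26.2) + 76.42(T − 26.2) = 0
1710.5 T = 57613
T ≈ 33.68 °C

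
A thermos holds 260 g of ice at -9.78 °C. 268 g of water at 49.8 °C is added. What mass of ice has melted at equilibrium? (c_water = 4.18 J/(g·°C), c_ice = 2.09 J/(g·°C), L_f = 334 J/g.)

m_melted ≈ 151 g

Heat available from the water dropping to 0 °C: 268×4.18×49.8 = 55788 J.
Of that, 260×2.09×9.78 = 5314.5 J goes to bring the ice to 0 °C, leaving 50474 J.
Melting all 260 g of ice would need 260×334 = 86840 J.
Since 50474 < 86840 J, not all the ice melts; equilibrium is at 0 °C.
m_melt = 50474 / L_f = 151.1 g.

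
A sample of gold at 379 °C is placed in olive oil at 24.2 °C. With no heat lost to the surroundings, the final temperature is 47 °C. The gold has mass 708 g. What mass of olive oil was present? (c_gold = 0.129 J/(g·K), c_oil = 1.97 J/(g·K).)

|Q_gold| = |Q_oil|:
708×0.129×(379 − 47) = m×1.97×(47 − 24.2)
44.92 m = 30322  ⇒  m ≈ 675.1 g

m ≈ 675 g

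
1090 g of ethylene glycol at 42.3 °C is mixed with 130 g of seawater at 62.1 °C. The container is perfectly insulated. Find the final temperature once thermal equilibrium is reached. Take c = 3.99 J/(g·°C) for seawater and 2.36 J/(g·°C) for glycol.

T_f ≈ 45.6 °C

With ΣQ=0 the equilibrium temperature is the m·c-weighted mean:
T_f = (518.7×62.1 + 2572.4×42.3) / (518.7 + 2572.4)
    = 141024 / 3091.1 ≈ 45.62 °C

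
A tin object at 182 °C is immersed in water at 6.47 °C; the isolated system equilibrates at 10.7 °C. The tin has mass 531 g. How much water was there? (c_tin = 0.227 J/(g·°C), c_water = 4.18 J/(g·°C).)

Let T be the final temperature. ΣQ_i = 0:
531·0.227·(10.7 − 182) + m·4.18·(10.7 − 6.47) = 0
17.68 m = 20648
m = 20648/17.68 ≈ 1168 g

m ≈ 1170 g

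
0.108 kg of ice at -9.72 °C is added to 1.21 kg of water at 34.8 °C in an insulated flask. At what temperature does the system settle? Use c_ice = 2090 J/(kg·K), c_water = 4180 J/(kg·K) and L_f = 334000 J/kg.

Conservation of energy gives ΣQ = 0:
ice -9.72→0 °C: 0.108×2090×9.72 = 2194; latent heat to melt: 0.108×334000 = 36072; meltwater 0→T: 0.108×4180×T = 451.44 T; water cools: 1.21×4180×(T − 34.8) = 5057.8(T − 34.8)
5509.2 T = 176011 − 38266 = 137745
T ≈ 25.00 °C — above 0 °C, consistent with complete melting.

T_f ≈ 25.0 °C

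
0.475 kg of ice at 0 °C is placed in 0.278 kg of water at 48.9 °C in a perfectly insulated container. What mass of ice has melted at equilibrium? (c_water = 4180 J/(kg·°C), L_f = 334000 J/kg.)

m_melted ≈ 0.17 kg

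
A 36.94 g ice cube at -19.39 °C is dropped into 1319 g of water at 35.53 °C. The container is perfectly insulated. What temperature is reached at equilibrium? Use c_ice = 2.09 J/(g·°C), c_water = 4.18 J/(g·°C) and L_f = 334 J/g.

T_f ≈ 32.1 °C

Let T be the final temperature. ΣQ_i = 0:
ice -19.39→0 °C: 36.94·2.09·19.39 = 1497
  melt ice: 36.94·334 = 12338
  meltwater 0→T: 36.94·4.18·T = 154.41 T
  water cools: 1319·4.18·(T − 35.53) = 5513.4(T − 35.53)
5667.8 T = 195892 − 13835 = 182057
T ≈ 32.12 °C. Since T > 0 °C, the all-ice-melts assumption holds.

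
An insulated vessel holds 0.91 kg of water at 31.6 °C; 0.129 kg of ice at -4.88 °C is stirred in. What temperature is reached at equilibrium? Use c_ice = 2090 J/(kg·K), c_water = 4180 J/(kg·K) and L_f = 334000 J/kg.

T_f ≈ 17.5 °C

Heat gained plus heat lost sum to zero:
warm ice to 0 °C: 0.129·2090·(0 − (-4.88)) = 1315.7
  fusion: m_ice L_f = 0.129·334000 = 43086
  warm the meltwater: 539.22 T
  water cools: 0.91·4180·(T − 31.6) = 3803.8(T − 31.6)
4343 T = 120200 − 44402 = 75798
T ≈ 17.45 °C (positive, so assuming full melt was valid).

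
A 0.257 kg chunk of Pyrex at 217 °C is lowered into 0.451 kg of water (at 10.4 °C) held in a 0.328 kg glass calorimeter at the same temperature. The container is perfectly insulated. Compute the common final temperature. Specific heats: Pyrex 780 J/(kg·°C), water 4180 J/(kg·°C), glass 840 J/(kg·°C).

T_f ≈ 27.9 °C

Taking heat into each body as positive, Σ m c ΔT = 0:
0.257·780·(T − 217) + 0.451·4180·(T − 10.4) + 0.328·840·(T − 10.4) = 0
200.46(T − 217) + 1885.2(T − 10.4) + 275.52(T − 10.4) = 0
(200.46 + 1885.2 + 275.52) T = 200.46·217 + 1885.2·10.4 + 275.52·10.4
T = 65971/2361.2 ≈ 27.94 °C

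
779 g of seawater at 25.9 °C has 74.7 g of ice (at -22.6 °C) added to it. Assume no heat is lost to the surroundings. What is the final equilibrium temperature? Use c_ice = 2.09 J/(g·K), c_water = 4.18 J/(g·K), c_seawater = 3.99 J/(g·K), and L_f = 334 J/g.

Energy balance with sensible and latent terms:
warm ice to 0 °C: 74.7·2.09·(0 − (-22.6)) = 3528.4
  latent heat to melt: 74.7·334 = 24950
  warm the meltwater: 312.25 T
  seawater cools: 779·3.99·(T − 25.9) = 3108.2(T − 25.9)
3420.5 T = 80503 − 28478 = 52024
T ≈ 15.21 °C — above 0 °C, consistent with complete melting.

T_f ≈ 15.2 °C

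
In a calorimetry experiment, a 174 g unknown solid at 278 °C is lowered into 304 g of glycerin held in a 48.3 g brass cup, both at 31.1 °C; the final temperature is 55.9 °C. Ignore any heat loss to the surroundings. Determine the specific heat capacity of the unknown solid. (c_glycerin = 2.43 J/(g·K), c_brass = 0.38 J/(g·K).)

Setting the total heat transfer to zero:
174×c×(55.9 − 278) + 304×2.43×(55.9 − 31.1) + 48.3×0.38×(55.9 − 31.1) = 0
-38645 c = -18775
c = -18775/-38645 ≈ 0.4858 J/(g·K)

c ≈ 0.486 J/(g·K)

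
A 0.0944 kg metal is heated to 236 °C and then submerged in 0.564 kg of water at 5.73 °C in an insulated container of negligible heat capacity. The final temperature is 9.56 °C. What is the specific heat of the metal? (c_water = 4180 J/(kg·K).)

Heat lost by the metal = heat gained by the water:
0.0944×c×(236 − 9.56) = 0.564×4180×(9.56 − 5.73)
21.38 c = 9029.3  ⇒  c ≈ 422.4 J/(kg·K)

c ≈ 422 J/(kg·K)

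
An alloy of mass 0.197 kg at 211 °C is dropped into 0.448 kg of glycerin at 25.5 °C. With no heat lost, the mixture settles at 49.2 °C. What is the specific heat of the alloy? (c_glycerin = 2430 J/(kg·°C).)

c ≈ 809 J/(kg·°C)

Energy conservation, ΣQ = 0:
0.197·c·(49.2 − 211) + 0.448·2430·(49.2 − 25.5) = 0
-31.87 c = -25801
c = -25801/-31.87 ≈ 809.4 J/(kg·°C)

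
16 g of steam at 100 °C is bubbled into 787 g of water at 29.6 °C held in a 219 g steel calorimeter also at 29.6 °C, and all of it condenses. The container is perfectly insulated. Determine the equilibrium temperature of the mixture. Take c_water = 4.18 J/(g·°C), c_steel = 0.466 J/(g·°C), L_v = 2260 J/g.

T_f ≈ 41.4 °C

Conservation of energy gives ΣQ = 0:
condense steam: −16·2260 = −36160; condensed water 100 °C→T: 66.88(T − 100); original water: 3289.7(T − 29.6); steel cup: 219·0.466·(T − 29.6) = 102.05(T − 29.6)
3458.6 T = 36160 + 6688 + 100395 = 143243
T ≈ 41.42 °C — below 100 °C, confirming all the steam condensed.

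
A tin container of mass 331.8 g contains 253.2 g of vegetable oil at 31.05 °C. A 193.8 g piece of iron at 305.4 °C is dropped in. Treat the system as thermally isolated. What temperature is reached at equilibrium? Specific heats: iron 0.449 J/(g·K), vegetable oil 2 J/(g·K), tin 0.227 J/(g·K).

T_f ≈ 66.7 °C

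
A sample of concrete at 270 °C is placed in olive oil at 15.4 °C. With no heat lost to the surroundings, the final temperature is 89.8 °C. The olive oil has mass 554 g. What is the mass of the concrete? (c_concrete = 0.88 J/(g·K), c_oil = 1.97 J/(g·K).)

Setting the total heat transfer to zero:
m·0.88·(89.8 − 270) + 554·1.97·(89.8 − 15.4) = 0
-158.58 m = -81199
m = -81199/-158.58 ≈ 512 g

m ≈ 512 g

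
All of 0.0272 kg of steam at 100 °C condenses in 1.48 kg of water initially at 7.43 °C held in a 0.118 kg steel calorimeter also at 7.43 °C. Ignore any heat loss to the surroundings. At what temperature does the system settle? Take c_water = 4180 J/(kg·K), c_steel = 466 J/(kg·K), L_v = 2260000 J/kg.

T_f ≈ 18.8 °C

Taking heat into each body as positive, Σ m c ΔT = 0:
condense steam: −0.0272×2260000 = −61472; condensed water 100 °C→T: 113.7(T − 100); original water: 6186.4(T − 7.43); steel cup: 0.118×466×(T − 7.43) = 54.99(T − 7.43)
6355.1 T = 61472 + 11370 + 46374 = 119215
T ≈ 18.76 °C (< 100 °C, so full condensation is consistent).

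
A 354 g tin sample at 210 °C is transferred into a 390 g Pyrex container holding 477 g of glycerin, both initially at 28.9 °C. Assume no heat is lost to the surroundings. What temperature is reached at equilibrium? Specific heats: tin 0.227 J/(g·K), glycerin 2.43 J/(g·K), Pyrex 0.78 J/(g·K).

T_f ≈ 38.3 °C

Net heat exchanged in the isolated system is zero:
354×0.227×(T − 210) + 477×2.43×(T − 28.9) + 390×0.78×(T − 28.9) = 0
80.36(T − 210) + 1159.1(T − 28.9) + 304.2(T − 28.9) = 0
(80.36 + 1159.1 + 304.2) T = 80.36×210 + 1159.1×28.9 + 304.2×28.9
T = 59165 / 1543.7 = 38.3 °C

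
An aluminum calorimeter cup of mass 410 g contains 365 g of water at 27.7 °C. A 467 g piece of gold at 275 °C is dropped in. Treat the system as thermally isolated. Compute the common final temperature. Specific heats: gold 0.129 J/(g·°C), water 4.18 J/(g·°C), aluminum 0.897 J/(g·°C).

T_f ≈ 35.3 °C

T_f = Σ m_i c_i T_i / Σ m_i c_i:
T_f = (60.24×275 + 1525.7×27.7 + 367.77×27.7) / (60.24 + 1525.7 + 367.77)
    = 69016 / 1953.7 ≈ 35.33 °C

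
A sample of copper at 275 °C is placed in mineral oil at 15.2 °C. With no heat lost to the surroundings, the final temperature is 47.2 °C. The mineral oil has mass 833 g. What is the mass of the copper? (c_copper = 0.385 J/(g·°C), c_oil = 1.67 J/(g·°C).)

m ≈ 508 g

Let T be the final temperature. ΣQ_i = 0:
m×0.385×(47.2 − 275) + 833×1.67×(47.2 − 15.2) = 0
-87.7 m = -44516
m = -44516/-87.7 ≈ 507.6 g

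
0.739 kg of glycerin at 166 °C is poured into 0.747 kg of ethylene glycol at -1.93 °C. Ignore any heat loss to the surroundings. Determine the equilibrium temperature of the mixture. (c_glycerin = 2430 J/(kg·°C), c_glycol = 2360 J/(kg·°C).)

T_f ≈ 82.8 °C

Conservation of energy gives ΣQ = 0:
0.739×2430×(T − 166) + 0.747×2360×(T − (-1.93)) = 0
3558.7 T = 294695
T = 294695 / 3558.7 = 82.8 °C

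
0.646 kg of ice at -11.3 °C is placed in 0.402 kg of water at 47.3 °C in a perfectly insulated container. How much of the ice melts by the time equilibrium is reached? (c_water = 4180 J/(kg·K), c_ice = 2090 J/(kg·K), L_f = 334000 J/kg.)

Heat available from the water dropping to 0 °C: 0.402·4180·47.3 = 79481 J.
Of that, 0.646·2090·11.3 = 15257 J goes to bring the ice to 0 °C, leaving 64224 J.
To melt every bit of ice: 0.646·334000 = 215764 J.
64224 J < 215764 J, so only part of the ice melts and the system sits at 0 °C.
Mass melted = 64224/334000 ≈ 0.1923 kg.

m_melted ≈ 0.192 kg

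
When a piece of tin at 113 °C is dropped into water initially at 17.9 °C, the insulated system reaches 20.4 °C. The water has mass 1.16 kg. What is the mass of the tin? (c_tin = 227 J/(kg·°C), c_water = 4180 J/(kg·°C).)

m ≈ 0.577 kg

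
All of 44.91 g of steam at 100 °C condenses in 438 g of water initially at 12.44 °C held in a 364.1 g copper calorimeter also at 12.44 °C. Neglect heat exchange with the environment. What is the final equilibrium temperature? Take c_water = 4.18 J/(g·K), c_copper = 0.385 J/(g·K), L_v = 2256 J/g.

T_f ≈ 67.0 °C

Conservation of energy gives ΣQ = 0:
steam→water at 100 °C releases m L_v = 44.91·2256 = 101317; condensed water 100 °C→T: 187.72(T − 100); original water: 1830.8(T − 12.44); copper cup: 364.1·0.385·(T − 12.44) = 140.18(T − 12.44)
2158.7 T = 101317 + 18772 + 24519 = 144609
T ≈ 66.99 °C (< 100 °C, so full condensation is consistent).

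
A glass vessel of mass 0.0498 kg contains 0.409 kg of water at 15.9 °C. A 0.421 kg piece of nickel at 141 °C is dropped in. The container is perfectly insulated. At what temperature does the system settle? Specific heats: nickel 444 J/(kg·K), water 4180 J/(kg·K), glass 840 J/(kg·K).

Setting the total heat transfer to zero:
0.421×444×(T − 141) + 0.409×4180×(T − 15.9) + 0.0498×840×(T − 15.9) = 0
1938.4 T = 54204
T = 54204 / 1938.4 = 28 °C

T_f ≈ 28.0 °C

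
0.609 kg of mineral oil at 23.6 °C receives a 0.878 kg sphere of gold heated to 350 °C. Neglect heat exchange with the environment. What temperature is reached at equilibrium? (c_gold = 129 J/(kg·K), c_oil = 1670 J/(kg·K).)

T_f ≈ 56.3 °C

T_f is the heat-capacity-weighted average of the initial temperatures:
T_f = (113.26·350 + 1017·23.6) / (113.26 + 1017)
    = 63644 / 1130.3 ≈ 56.31 °C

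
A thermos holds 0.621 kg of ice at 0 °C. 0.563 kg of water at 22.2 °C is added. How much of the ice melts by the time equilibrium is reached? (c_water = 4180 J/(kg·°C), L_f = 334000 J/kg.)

m_melted ≈ 0.156 kg

Water can give up m c ΔT = 0.563·4180·22.2 = 52244 J before reaching 0 °C.
Fully melting the ice requires m_ice L_f = 0.621·334000 = 207414 J.
52244 J < 207414 J, so only part of the ice melts and the system sits at 0 °C.
m_melt = 52244 / L_f = 0.1564 kg.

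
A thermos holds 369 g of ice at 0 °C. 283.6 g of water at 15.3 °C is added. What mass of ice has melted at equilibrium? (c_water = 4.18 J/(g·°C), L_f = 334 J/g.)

Heat available from the water dropping to 0 °C: 283.6×4.18×15.3 = 18137 J.
Melting all 369 g of ice would need 369×334 = 123246 J.
Since 18137 < 123246 J, not all the ice melts; equilibrium is at 0 °C.
Mass melted = 18137/334 ≈ 54.3 g.

m_melted ≈ 54.3 g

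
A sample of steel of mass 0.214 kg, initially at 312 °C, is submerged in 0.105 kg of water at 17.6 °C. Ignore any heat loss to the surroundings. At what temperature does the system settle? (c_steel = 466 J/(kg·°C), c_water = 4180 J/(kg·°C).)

T_f ≈ 72.1 °C

|Q_steel| = |Q_water|:
0.214×466×(312 − T) = 0.105×4180×(T − 17.6)
99.72(312 − T) = 438.9(T − 17.6)
538.62 T = 38839  ⇒  T ≈ 72.11 °C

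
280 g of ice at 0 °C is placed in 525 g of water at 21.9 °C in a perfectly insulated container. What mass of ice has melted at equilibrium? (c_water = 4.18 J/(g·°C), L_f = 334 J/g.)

Heat available from the water dropping to 0 °C: 525·4.18·21.9 = 48060 J.
To melt every bit of ice: 280·334 = 93520 J.
48060 J < 93520 J, so only part of the ice melts and the system sits at 0 °C.
m_melt = 48060 / L_f = 143.9 g.

m_melted ≈ 144 g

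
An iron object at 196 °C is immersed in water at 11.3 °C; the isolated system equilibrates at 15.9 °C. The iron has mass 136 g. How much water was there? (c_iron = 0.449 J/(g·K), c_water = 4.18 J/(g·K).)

m ≈ 572 g

Energy conservation, ΣQ = 0:
136×0.449×(15.9 − 196) + m×4.18×(15.9 − 11.3) = 0
19.23 m = 10998
m = 10998/19.23 ≈ 572 g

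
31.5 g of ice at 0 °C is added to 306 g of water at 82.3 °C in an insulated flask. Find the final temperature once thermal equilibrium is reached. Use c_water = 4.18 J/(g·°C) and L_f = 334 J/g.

Taking heat into each body as positive, Σ m c ΔT = 0:
melt ice: 31.5·334 = 10521; meltwater 0→T: 31.5·4.18·T = 131.67 T; water: 1279.1(T − 82.3)
1410.8 T = 105268 − 10521 = 94747
T ≈ 67.16 °C (positive, so assuming full melt was valid).

T_f ≈ 67.2 °C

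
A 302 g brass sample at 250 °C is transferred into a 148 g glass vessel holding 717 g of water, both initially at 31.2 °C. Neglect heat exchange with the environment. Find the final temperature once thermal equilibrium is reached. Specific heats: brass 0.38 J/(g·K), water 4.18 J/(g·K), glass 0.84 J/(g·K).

T_f ≈ 39.0 °C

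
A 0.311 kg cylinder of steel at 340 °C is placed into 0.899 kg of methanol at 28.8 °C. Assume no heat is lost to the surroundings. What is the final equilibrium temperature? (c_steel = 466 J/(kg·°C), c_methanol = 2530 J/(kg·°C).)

Let T be the final temperature. ΣQ_i = 0:
0.311·466·(T − 340) + 0.899·2530·(T − 28.8) = 0
144.93(T − 340) + 2274.5(T − 28.8) = 0
(144.93 + 2274.5) T = 144.93·340 + 2274.5·28.8
T = 114780 / 2419.4 = 47.4 °C

T_f ≈ 47.4 °C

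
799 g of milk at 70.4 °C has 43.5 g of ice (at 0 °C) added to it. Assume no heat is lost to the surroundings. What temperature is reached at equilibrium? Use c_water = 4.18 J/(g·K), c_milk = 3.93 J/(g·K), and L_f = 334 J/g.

T_f ≈ 62.2 °C

Energy conservation, ΣQ = 0:
fusion: m_ice L_f = 43.5×334 = 14529; meltwater 0→T: 43.5×4.18×T = 181.83 T; milk: 3140.1(T − 70.4)
3321.9 T = 221061 − 14529 = 206532
T ≈ 62.17 °C. Since T > 0 °C, the all-ice-melts assumption holds.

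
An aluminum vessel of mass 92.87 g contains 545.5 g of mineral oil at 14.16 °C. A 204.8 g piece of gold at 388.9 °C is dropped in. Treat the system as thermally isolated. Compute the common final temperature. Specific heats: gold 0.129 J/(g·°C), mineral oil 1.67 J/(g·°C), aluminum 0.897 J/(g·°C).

T_f ≈ 23.9 °C

Net heat exchanged in the isolated system is zero:
204.8*0.129*(T − 388.9) + 545.5*1.67*(T − 14.16) + 92.87*0.897*(T − 14.16) = 0
26.42(T − 388.9) + 910.99(T − 14.16) + 83.3(T − 14.16) = 0
(26.42 + 910.99 + 83.3) T = 26.42*388.9 + 910.99*14.16 + 83.3*14.16
T = 24354/1020.7 ≈ 23.86 °C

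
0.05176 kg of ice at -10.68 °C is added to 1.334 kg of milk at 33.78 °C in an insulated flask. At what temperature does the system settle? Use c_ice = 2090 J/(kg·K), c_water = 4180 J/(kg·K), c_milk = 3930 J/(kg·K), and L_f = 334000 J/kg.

T_f ≈ 29.1 °C

Setting the total heat transfer to zero:
ice -10.68→0 °C: 0.05176×2090×10.68 = 1155.3; fusion: m_ice L_f = 0.05176×334000 = 17288; meltwater 0→T: 0.05176×4180×T = 216.36 T; milk: 5242.6(T − 33.78)
5459 T = 177096 − 18443 = 158653
T ≈ 29.06 °C — above 0 °C, consistent with complete melting.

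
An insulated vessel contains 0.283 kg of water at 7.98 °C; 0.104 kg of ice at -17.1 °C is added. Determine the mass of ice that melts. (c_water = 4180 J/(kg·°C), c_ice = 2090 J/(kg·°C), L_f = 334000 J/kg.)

m_melted ≈ 0.0171 kg

Water can give up m c ΔT = 0.283×4180×7.98 = 9439.9 J before reaching 0 °C.
Warming the ice to 0 °C takes 0.104×2090×17.1 = 3716.9 J, leaving 5723 J for melting.
Fully melting the ice requires m_ice L_f = 0.104×334000 = 34736 J.
Since 5723 < 34736 J, not all the ice melts; equilibrium is at 0 °C.
Mass melted = 5723/334000 ≈ 0.01713 kg.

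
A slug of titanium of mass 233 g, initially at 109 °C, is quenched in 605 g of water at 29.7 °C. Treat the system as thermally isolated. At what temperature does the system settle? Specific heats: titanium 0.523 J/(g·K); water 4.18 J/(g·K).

T_f ≈ 33.3 °C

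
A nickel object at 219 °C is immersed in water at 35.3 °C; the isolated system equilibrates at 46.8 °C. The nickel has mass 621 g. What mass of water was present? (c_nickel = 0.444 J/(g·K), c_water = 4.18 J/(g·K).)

m ≈ 988 g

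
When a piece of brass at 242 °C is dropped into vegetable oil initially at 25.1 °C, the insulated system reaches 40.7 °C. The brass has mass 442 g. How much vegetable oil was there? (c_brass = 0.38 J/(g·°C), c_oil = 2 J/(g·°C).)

m ≈ 1080 g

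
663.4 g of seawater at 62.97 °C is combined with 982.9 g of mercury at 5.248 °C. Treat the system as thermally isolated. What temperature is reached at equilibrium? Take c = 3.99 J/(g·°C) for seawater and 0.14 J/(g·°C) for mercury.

T_f = Σ m_i c_i T_i / Σ m_i c_i:
T_f = (2647×62.97 + 137.61×5.248) / (2647 + 137.61)
    = 167402 / 2784.6 ≈ 60.12 °C

T_f ≈ 60.1 °C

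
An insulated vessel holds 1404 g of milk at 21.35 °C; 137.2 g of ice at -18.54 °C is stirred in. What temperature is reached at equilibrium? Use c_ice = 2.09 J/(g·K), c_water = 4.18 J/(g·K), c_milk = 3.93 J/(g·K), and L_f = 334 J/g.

Taking heat into each body as positive, Σ m c ΔT = 0:
warm ice to 0 °C: 137.2×2.09×(0 − (-18.54)) = 5316.3
  melt ice: 137.2×334 = 45825
  warm the meltwater: 573.5 T
  milk cools: 1404×3.93×(T − 21.35) = 5517.7(T − 21.35)
6091.2 T = 117803 − 51141 = 66662
T ≈ 10.94 °C — above 0 °C, consistent with complete melting.

T_f ≈ 10.9 °C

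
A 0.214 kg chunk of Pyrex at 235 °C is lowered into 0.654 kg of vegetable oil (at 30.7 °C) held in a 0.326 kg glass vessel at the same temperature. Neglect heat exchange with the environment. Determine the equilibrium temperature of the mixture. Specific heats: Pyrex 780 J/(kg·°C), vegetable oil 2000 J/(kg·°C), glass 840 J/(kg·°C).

Net heat exchanged in the isolated system is zero:
0.214×780×(T − 235) + 0.654×2000×(T − 30.7) + 0.326×840×(T − 30.7) = 0
1748.8 T = 87789
T = 87789 / 1748.8 = 50.2 °C

T_f ≈ 50.2 °C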